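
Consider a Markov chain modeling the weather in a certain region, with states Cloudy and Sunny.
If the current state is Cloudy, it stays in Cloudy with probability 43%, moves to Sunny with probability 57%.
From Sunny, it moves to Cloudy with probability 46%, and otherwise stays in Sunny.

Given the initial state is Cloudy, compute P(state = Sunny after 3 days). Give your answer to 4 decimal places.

Propagate the distribution vector 3 days from Cloudy.
After 0 days: (1.0000, 0.0000)
After 1 day: (0.4300, 0.5700)
After 2 days: (0.4471, 0.5529)
After 3 days: (0.4466, 0.5534)
P(in Sunny after 3 days) = 0.5534

0.5534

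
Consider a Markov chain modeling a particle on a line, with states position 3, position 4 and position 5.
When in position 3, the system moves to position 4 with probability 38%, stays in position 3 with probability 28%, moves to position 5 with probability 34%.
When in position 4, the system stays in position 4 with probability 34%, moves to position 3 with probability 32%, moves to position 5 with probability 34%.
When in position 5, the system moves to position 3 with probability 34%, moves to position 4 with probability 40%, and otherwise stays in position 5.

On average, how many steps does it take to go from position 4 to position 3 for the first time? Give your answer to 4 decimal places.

Let t(s) be the expected number of steps to first reach position 3 from state s, with t(position 3) = 0. Conditioning on the first step:
t(position 4) = 1 + 0.34·t(position 4) + 0.34·t(position 5)
t(position 5) = 1 + 0.4·t(position 4) + 0.26·t(position 5)
Solving: t(position 4) = 3.0647, t(position 5) = 3.0079.
Expected steps from position 4 to position 3: 3.0647.

3.0647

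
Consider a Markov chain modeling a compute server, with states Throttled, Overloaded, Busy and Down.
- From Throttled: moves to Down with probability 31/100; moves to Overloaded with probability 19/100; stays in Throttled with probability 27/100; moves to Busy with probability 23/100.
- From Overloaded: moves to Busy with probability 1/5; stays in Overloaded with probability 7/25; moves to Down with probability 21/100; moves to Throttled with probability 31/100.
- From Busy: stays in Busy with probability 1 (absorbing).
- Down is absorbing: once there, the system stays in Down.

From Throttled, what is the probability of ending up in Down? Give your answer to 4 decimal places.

Let h(s) be the probability of absorption at Down starting from transient state s. Then h(Down) = 1 and h(Busy) = 0. By first-step analysis:
h(Throttled) = 0.27·h(Throttled) + 0.19·h(Overloaded) + 0.23·0 + 0.31·1
h(Overloaded) = 0.31·h(Throttled) + 0.28·h(Overloaded) + 0.2·0 + 0.21·1
Solving: h(Throttled) = 0.5637, h(Overloaded) = 0.5344.
Starting from Throttled, the probability is 0.5637.

0.5637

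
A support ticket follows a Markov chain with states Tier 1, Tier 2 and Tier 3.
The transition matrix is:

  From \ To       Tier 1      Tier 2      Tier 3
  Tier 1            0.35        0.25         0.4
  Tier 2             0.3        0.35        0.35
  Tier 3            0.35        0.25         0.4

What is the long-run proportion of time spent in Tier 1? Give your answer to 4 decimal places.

0.3361

Let the stationary distribution be π with π = πP and π_1 + π_2 + π_3 = 1.
π_1 = 0.35·π_1 + 0.3·π_2 + 0.35·π_3
π_2 = 0.25·π_1 + 0.35·π_2 + 0.25·π_3
Solving with the normalization constraint gives π = (0.3361, 0.2778, 0.3861).
So the stationary probability of Tier 1 is 0.3361.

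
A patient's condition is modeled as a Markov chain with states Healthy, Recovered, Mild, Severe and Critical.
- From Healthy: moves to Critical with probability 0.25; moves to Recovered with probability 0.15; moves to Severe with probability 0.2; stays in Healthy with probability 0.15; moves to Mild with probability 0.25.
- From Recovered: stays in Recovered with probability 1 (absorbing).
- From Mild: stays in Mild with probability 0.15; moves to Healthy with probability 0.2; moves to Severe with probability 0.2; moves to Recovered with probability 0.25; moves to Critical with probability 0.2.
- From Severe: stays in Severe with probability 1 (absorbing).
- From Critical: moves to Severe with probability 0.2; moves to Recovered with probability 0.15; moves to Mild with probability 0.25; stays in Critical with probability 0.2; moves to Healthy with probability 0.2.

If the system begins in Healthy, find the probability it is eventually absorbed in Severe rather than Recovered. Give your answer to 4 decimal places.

0.5366

Let h(s) be the probability of absorption at Severe starting from transient state s. Then h(Severe) = 1 and h(Recovered) = 0. By first-step analysis:
h(Healthy) = 0.15·h(Healthy) + 0.15·0 + 0.25·h(Mild) + 0.2·1 + 0.25·h(Critical)
h(Mild) = 0.2·h(Healthy) + 0.25·0 + 0.15·h(Mild) + 0.2·1 + 0.2·h(Critical)
h(Critical) = 0.2·h(Healthy) + 0.15·0 + 0.25·h(Mild) + 0.2·1 + 0.2·h(Critical)
Solving: h(Healthy) = 0.5366, h(Mild) = 0.4878, h(Critical) = 0.5366.
Starting from Healthy, the probability is 0.5366.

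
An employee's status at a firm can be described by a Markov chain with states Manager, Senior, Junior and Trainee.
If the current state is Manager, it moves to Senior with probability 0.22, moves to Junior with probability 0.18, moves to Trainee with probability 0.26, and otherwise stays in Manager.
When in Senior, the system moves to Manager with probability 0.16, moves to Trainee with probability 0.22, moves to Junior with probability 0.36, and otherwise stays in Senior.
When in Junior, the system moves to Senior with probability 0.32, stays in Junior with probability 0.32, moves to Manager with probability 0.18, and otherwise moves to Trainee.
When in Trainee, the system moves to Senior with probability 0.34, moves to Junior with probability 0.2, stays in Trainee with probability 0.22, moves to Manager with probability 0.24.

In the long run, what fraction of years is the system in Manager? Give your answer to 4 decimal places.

0.2231

Let the stationary distribution be π with π = πP and π_1 + π_2 + π_3 + π_4 = 1.
π_1 = 0.34·π_1 + 0.16·π_2 + 0.18·π_3 + 0.24·π_4
π_2 = 0.22·π_1 + 0.26·π_2 + 0.32·π_3 + 0.34·π_4
π_3 = 0.18·π_1 + 0.36·π_2 + 0.32·π_3 + 0.2·π_4
Solving with the normalization constraint gives π = (0.2231, 0.2850, 0.2740, 0.2180).
So the stationary probability of Manager is 0.2231.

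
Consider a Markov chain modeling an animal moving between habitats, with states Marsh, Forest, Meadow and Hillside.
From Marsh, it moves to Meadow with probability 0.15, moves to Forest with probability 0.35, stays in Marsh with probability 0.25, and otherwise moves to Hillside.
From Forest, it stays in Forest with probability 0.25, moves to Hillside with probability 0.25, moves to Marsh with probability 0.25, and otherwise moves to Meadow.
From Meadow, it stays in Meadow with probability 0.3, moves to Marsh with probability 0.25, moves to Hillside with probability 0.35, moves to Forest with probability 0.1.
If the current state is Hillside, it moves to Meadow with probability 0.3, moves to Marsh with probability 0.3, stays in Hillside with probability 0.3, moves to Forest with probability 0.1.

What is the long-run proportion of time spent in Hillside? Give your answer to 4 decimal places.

0.2895

Let the stationary distribution be π with π = πP and π_1 + π_2 + π_3 + π_4 = 1.
π_1 = 0.25·π_1 + 0.25·π_2 + 0.25·π_3 + 0.3·π_4
π_2 = 0.35·π_1 + 0.25·π_2 + 0.1·π_3 + 0.1·π_4
π_3 = 0.15·π_1 + 0.25·π_2 + 0.3·π_3 + 0.3·π_4
Solving with the normalization constraint gives π = (0.2645, 0.1954, 0.2506, 0.2895).
So the stationary probability of Hillside is 0.2895.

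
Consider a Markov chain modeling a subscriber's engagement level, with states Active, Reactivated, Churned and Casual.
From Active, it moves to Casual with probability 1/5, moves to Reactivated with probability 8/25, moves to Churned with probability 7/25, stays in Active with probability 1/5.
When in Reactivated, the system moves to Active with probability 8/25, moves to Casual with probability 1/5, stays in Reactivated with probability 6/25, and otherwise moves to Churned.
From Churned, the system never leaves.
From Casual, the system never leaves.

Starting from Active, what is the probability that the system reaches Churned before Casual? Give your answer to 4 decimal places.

0.5728

Let h(s) be the probability of absorption at Churned starting from transient state s. Then h(Churned) = 1 and h(Casual) = 0. By first-step analysis:
h(Active) = 0.2·h(Active) + 0.32·h(Reactivated) + 0.28·1 + 0.2·0
h(Reactivated) = 0.32·h(Active) + 0.24·h(Reactivated) + 0.24·1 + 0.2·0
Solving: h(Active) = 0.5728, h(Reactivated) = 0.5570.
Starting from Active, the probability is 0.5728.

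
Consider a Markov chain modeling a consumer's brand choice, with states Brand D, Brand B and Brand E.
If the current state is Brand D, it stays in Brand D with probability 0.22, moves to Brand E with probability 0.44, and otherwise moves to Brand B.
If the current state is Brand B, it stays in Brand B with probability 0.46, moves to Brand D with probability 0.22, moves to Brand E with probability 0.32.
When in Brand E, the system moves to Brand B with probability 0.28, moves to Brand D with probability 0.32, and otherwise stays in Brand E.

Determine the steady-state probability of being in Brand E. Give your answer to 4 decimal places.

0.3815

Let the stationary distribution be π with π = πP and π_1 + π_2 + π_3 = 1.
π_1 = 0.22·π_1 + 0.22·π_2 + 0.32·π_3
π_2 = 0.34·π_1 + 0.46·π_2 + 0.28·π_3
Solving with the normalization constraint gives π = (0.2581, 0.3604, 0.3815).
So the stationary probability of Brand E is 0.3815.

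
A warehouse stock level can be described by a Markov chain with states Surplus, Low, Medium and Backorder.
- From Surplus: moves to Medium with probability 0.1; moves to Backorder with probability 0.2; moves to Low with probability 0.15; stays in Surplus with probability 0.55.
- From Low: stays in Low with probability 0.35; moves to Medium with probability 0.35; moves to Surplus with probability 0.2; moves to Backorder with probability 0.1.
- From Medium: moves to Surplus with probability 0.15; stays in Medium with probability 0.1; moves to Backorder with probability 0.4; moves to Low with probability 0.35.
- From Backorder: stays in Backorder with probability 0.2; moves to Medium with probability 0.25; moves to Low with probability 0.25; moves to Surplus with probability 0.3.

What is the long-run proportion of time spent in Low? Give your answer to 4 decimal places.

Let the stationary distribution be π with π = πP and π_1 + π_2 + π_3 + π_4 = 1.
π_1 = 0.55·π_1 + 0.2·π_2 + 0.15·π_3 + 0.3·π_4
π_2 = 0.15·π_1 + 0.35·π_2 + 0.35·π_3 + 0.25·π_4
π_3 = 0.1·π_1 + 0.35·π_2 + 0.1·π_3 + 0.25·π_4
Solving with the normalization constraint gives π = (0.3253, 0.2636, 0.1979, 0.2132).
So the stationary probability of Low is 0.2636.

0.2636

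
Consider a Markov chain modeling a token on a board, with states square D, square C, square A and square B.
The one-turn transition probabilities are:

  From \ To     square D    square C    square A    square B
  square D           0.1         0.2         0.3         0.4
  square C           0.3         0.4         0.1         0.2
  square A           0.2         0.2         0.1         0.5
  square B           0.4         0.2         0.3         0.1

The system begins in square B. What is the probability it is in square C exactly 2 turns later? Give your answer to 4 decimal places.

0.2400

Propagate the distribution vector 2 turns from square B.
After 0 turns: (0.0000, 0.0000, 0.0000, 1.0000)
After 1 turn: (0.4000, 0.2000, 0.3000, 0.1000)
After 2 turns: (0.2000, 0.2400, 0.2000, 0.3600)
P(in square C after 2 turns) = 0.2400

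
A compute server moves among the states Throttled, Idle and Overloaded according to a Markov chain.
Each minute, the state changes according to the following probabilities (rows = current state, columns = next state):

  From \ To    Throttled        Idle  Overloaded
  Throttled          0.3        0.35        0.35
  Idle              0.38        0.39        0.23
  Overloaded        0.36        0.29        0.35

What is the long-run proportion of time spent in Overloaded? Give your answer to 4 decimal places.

Let the stationary distribution be π with π = πP and π_1 + π_2 + π_3 = 1.
π_1 = 0.3·π_1 + 0.38·π_2 + 0.36·π_3
π_2 = 0.35·π_1 + 0.39·π_2 + 0.29·π_3
Solving with the normalization constraint gives π = (0.3461, 0.3453, 0.3086).
So the stationary probability of Overloaded is 0.3086.

0.3086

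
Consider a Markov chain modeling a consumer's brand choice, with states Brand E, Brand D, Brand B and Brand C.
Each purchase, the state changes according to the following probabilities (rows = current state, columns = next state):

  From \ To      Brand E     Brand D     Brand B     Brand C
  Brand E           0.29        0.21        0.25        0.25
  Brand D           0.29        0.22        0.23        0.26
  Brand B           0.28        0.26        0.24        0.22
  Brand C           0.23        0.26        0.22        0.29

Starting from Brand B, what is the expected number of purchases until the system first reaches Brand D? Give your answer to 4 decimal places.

4.0572

Let t(s) be the expected number of purchases to first reach Brand D from state s, with t(Brand D) = 0. Conditioning on the first purchase:
t(Brand E) = 1 + 0.29·t(Brand E) + 0.25·t(Brand B) + 0.25·t(Brand C)
t(Brand B) = 1 + 0.28·t(Brand E) + 0.24·t(Brand B) + 0.22·t(Brand C)
t(Brand C) = 1 + 0.23·t(Brand E) + 0.22·t(Brand B) + 0.29·t(Brand C)
Solving: t(Brand E) = 4.2617, t(Brand B) = 4.0572, t(Brand C) = 4.0462.
Expected purchases from Brand B to Brand D: 4.0572.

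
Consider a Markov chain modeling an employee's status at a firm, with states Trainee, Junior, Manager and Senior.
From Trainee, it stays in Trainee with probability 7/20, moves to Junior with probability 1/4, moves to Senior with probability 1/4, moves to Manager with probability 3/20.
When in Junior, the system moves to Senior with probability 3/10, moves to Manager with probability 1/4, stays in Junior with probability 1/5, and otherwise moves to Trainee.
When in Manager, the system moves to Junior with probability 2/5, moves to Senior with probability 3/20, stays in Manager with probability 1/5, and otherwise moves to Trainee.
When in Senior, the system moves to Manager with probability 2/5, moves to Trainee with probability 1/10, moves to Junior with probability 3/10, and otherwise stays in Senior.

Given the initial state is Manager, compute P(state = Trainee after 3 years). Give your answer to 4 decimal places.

0.2389

Propagate the distribution vector 3 years from Manager.
After 0 years: (0.0000, 0.0000, 1.0000, 0.0000)
After 1 year: (0.2500, 0.4000, 0.2000, 0.1500)
After 2 years: (0.2525, 0.2675, 0.2375, 0.2425)
After 3 years: (0.2389, 0.2844, 0.2493, 0.2275)
P(in Trainee after 3 years) = 0.2389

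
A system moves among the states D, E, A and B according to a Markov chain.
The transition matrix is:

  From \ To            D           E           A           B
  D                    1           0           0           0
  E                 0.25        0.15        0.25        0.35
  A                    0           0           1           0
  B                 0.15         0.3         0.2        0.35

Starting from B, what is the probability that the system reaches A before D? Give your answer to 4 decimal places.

Let h(s) be the probability of absorption at A starting from transient state s. Then h(A) = 1 and h(D) = 0. By first-step analysis:
h(E) = 0.25·0 + 0.15·h(E) + 0.25·1 + 0.35·h(B)
h(B) = 0.15·0 + 0.3·h(E) + 0.2·1 + 0.35·h(B)
Solving: h(E) = 0.5196, h(B) = 0.5475.
Starting from B, the probability is 0.5475.

0.5475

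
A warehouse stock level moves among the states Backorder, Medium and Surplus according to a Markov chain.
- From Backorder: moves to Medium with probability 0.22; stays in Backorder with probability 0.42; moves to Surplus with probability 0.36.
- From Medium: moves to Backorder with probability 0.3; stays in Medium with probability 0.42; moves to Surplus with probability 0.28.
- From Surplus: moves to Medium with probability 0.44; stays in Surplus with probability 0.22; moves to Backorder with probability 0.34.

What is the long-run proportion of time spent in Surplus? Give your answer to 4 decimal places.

Let the stationary distribution be π with π = πP and π_1 + π_2 + π_3 = 1.
π_1 = 0.42·π_1 + 0.3·π_2 + 0.34·π_3
π_2 = 0.22·π_1 + 0.42·π_2 + 0.44·π_3
Solving with the normalization constraint gives π = (0.3541, 0.3550, 0.2909).
So the stationary probability of Surplus is 0.2909.

0.2909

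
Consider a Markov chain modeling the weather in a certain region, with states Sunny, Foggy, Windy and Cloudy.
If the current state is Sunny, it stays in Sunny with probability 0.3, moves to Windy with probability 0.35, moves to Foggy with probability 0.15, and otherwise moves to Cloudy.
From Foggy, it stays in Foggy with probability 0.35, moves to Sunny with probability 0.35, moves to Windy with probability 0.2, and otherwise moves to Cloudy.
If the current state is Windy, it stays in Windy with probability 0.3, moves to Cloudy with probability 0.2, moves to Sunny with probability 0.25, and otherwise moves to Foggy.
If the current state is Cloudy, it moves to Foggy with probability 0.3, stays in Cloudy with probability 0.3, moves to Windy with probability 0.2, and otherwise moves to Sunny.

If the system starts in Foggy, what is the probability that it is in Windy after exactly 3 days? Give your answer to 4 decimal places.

Propagate the distribution vector 3 days from Foggy.
After 0 days: (0.0000, 1.0000, 0.0000, 0.0000)
After 1 day: (0.3500, 0.3500, 0.2000, 0.1000)
After 2 days: (0.2975, 0.2550, 0.2725, 0.1750)
After 3 days: (0.2816, 0.2545, 0.2719, 0.1920)
P(in Windy after 3 days) = 0.2719

0.2719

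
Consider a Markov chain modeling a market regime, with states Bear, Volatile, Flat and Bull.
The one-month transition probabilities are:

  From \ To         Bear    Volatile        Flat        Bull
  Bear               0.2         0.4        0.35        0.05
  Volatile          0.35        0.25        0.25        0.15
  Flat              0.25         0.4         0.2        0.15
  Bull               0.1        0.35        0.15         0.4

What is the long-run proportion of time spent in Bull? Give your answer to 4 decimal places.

0.1671

Let the stationary distribution be π with π = πP and π_1 + π_2 + π_3 + π_4 = 1.
π_1 = 0.2·π_1 + 0.35·π_2 + 0.25·π_3 + 0.1·π_4
π_2 = 0.4·π_1 + 0.25·π_2 + 0.4·π_3 + 0.35·π_4
π_3 = 0.35·π_1 + 0.25·π_2 + 0.2·π_3 + 0.15·π_4
Solving with the normalization constraint gives π = (0.2467, 0.3406, 0.2457, 0.1671).
So the stationary probability of Bull is 0.1671.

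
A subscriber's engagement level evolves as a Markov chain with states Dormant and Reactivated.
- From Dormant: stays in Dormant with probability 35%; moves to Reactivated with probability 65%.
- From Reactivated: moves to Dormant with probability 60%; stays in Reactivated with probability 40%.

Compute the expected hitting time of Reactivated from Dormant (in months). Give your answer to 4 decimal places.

Let t(s) be the expected number of months to first reach Reactivated from state s, with t(Reactivated) = 0. Conditioning on the first month:
t(Dormant) = 1 + 0.35·t(Dormant)
Solving: t(Dormant) = 1.5385.
Expected months from Dormant to Reactivated: 1.5385.

1.5385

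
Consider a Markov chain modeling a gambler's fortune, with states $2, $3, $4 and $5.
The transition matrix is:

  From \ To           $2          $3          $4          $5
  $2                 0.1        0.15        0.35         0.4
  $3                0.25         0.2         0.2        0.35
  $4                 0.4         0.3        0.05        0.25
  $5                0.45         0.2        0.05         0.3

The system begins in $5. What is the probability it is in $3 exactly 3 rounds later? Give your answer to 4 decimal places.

0.2090

Propagate the distribution vector 3 rounds from $5.
After 0 rounds: (0.0000, 0.0000, 0.0000, 1.0000)
After 1 round: (0.4500, 0.2000, 0.0500, 0.3000)
After 2 rounds: (0.2500, 0.1825, 0.2150, 0.3525)
After 3 rounds: (0.3153, 0.2090, 0.1524, 0.3234)
P(in $3 after 3 rounds) = 0.2090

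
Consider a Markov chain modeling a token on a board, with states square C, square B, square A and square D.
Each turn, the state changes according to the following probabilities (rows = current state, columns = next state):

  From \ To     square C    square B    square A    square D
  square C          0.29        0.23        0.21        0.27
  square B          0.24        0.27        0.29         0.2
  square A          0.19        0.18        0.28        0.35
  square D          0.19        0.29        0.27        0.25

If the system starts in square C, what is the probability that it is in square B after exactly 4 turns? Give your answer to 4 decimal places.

Propagate the distribution vector 4 turns from square C.
After 0 turns: (1.0000, 0.0000, 0.0000, 0.0000)
After 1 turn: (0.2900, 0.2300, 0.2100, 0.2700)
After 2 turns: (0.2305, 0.2449, 0.2593, 0.2653)
After 3 turns: (0.2253, 0.2427, 0.2637, 0.2683)
After 4 turns: (0.2247, 0.2426, 0.2640, 0.2687)
P(in square B after 4 turns) = 0.2426

0.2426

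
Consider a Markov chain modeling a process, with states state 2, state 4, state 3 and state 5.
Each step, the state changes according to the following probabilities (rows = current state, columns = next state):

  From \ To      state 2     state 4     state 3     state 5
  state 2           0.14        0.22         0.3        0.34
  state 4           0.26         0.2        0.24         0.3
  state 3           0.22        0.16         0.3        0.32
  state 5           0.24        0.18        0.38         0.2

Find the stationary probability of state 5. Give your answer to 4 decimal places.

Let the stationary distribution be π with π = πP and π_1 + π_2 + π_3 + π_4 = 1.
π_1 = 0.14·π_1 + 0.26·π_2 + 0.22·π_3 + 0.24·π_4
π_2 = 0.22·π_1 + 0.2·π_2 + 0.16·π_3 + 0.18·π_4
π_3 = 0.3·π_1 + 0.24·π_2 + 0.3·π_3 + 0.38·π_4
Solving with the normalization constraint gives π = (0.2159, 0.1861, 0.3117, 0.2862).
So the stationary probability of state 5 is 0.2862.

0.2862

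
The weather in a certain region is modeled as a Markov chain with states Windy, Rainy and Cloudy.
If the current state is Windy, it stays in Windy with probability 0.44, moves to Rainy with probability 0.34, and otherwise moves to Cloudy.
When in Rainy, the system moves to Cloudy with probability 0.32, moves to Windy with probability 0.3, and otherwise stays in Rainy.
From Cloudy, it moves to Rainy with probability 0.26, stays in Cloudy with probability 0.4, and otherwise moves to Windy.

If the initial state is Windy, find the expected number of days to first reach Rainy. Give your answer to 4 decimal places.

Let t(s) be the expected number of days to first reach Rainy from state s, with t(Rainy) = 0. Conditioning on the first day:
t(Windy) = 1 + 0.44·t(Windy) + 0.22·t(Cloudy)
t(Cloudy) = 1 + 0.34·t(Windy) + 0.4·t(Cloudy)
Solving: t(Windy) = 3.1394, t(Cloudy) = 3.4456.
Expected days from Windy to Rainy: 3.1394.

3.1394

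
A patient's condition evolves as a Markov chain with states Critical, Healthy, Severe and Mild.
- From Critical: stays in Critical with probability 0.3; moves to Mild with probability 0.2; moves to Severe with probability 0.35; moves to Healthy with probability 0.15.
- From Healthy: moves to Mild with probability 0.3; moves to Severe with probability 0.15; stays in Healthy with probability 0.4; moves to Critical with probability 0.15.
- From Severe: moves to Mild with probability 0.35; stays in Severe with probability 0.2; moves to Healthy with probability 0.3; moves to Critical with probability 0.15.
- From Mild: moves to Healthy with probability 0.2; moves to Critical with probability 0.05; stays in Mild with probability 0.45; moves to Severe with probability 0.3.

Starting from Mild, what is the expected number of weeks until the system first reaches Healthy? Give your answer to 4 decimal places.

4.4932

Let t(s) be the expected number of weeks to first reach Healthy from state s, with t(Healthy) = 0. Conditioning on the first week:
t(Critical) = 1 + 0.3·t(Critical) + 0.35·t(Severe) + 0.2·t(Mild)
t(Severe) = 1 + 0.15·t(Critical) + 0.2·t(Severe) + 0.35·t(Mild)
t(Mild) = 1 + 0.05·t(Critical) + 0.3·t(Severe) + 0.45·t(Mild)
Solving: t(Critical) = 4.7671, t(Severe) = 4.1096, t(Mild) = 4.4932.
Expected weeks from Mild to Healthy: 4.4932.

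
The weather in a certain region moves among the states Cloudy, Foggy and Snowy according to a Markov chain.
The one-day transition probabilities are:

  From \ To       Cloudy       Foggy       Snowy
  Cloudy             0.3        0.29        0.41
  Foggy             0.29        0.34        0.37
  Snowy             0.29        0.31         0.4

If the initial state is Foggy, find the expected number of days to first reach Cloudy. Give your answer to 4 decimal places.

Let t(s) be the expected number of days to first reach Cloudy from state s, with t(Cloudy) = 0. Conditioning on the first day:
t(Foggy) = 1 + 0.34·t(Foggy) + 0.37·t(Snowy)
t(Snowy) = 1 + 0.31·t(Foggy) + 0.4·t(Snowy)
Solving: t(Foggy) = 3.4483, t(Snowy) = 3.4483.
Expected days from Foggy to Cloudy: 3.4483.

3.4483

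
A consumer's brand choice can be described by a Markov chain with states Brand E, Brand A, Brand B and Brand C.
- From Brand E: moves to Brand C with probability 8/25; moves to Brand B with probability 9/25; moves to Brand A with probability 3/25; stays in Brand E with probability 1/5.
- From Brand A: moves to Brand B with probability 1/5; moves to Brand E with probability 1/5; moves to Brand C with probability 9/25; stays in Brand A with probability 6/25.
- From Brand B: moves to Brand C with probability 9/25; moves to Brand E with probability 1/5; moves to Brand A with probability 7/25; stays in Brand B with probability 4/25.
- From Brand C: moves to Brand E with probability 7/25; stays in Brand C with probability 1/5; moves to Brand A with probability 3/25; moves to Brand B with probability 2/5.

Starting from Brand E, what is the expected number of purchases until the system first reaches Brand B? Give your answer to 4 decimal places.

Let t(s) be the expected number of purchases to first reach Brand B from state s, with t(Brand B) = 0. Conditioning on the first purchase:
t(Brand E) = 1 + 0.2·t(Brand E) + 0.12·t(Brand A) + 0.32·t(Brand C)
t(Brand A) = 1 + 0.2·t(Brand E) + 0.24·t(Brand A) + 0.36·t(Brand C)
t(Brand C) = 1 + 0.28·t(Brand E) + 0.12·t(Brand A) + 0.2·t(Brand C)
Solving: t(Brand E) = 2.8587, t(Brand A) = 3.3739, t(Brand C) = 2.7566.
Expected purchases from Brand E to Brand B: 2.8587.

2.8587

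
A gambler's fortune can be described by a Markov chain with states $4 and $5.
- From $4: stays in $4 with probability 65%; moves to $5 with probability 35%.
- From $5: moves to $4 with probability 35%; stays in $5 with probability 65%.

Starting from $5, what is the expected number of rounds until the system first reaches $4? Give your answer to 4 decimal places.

Let t(s) be the expected number of rounds to first reach $4 from state s, with t($4) = 0. Conditioning on the first round:
t($5) = 1 + 0.65·t($5)
Solving: t($5) = 2.8571.
Expected rounds from $5 to $4: 2.8571.

2.8571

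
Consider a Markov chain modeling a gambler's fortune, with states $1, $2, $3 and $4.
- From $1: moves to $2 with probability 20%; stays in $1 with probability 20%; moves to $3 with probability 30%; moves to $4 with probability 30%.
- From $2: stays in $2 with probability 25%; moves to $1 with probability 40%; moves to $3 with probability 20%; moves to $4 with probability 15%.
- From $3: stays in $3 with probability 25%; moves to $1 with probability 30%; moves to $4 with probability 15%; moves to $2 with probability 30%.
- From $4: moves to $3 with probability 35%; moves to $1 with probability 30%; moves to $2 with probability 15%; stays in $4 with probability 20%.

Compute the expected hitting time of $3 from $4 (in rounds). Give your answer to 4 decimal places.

Let t(s) be the expected number of rounds to first reach $3 from state s, with t($3) = 0. Conditioning on the first round:
t($1) = 1 + 0.2·t($1) + 0.2·t($2) + 0.3·t($4)
t($2) = 1 + 0.4·t($1) + 0.25·t($2) + 0.15·t($4)
t($4) = 1 + 0.3·t($1) + 0.15·t($2) + 0.2·t($4)
Solving: t($1) = 3.4185, t($2) = 3.8056, t($4) = 3.2455.
Expected rounds from $4 to $3: 3.2455.

3.2455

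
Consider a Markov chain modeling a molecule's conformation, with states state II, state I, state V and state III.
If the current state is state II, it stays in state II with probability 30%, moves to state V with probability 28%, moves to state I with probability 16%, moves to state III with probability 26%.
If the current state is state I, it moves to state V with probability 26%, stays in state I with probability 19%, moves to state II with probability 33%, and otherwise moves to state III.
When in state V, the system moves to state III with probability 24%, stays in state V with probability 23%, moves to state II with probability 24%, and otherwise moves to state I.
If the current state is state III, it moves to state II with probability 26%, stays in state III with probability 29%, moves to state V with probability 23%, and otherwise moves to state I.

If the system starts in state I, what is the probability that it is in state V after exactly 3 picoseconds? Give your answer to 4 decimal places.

Propagate the distribution vector 3 picoseconds from state I.
After 0 picoseconds: (0.0000, 1.0000, 0.0000, 0.0000)
After 1 picosecond: (0.3300, 0.1900, 0.2600, 0.2200)
After 2 picoseconds: (0.2813, 0.2127, 0.2522, 0.2538)
After 3 picoseconds: (0.2811, 0.2144, 0.2504, 0.2541)
P(in state V after 3 picoseconds) = 0.2504

0.2504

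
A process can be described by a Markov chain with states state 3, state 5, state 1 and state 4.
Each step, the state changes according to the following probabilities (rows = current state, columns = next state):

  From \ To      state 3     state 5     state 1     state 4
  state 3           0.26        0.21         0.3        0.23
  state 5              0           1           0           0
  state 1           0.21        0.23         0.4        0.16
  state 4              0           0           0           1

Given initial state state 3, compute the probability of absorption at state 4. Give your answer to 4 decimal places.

0.4882

Let h(s) be the probability of absorption at state 4 starting from transient state s. Then h(state 4) = 1 and h(state 5) = 0. By first-step analysis:
h(state 3) = 0.26·h(state 3) + 0.21·0 + 0.3·h(state 1) + 0.23·1
h(state 1) = 0.21·h(state 3) + 0.23·0 + 0.4·h(state 1) + 0.16·1
Solving: h(state 3) = 0.4882, h(state 1) = 0.4375.
Starting from state 3, the probability is 0.4882.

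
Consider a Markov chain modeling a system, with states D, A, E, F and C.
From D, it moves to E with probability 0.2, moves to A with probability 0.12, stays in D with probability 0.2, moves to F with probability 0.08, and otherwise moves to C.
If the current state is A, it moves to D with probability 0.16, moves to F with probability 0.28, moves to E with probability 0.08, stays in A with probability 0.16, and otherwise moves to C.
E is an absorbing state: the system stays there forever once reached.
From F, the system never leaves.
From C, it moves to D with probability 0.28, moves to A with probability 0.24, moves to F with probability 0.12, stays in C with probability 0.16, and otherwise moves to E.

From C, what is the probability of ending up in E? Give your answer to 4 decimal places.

0.5545

Let h(s) be the probability of absorption at E starting from transient state s. Then h(E) = 1 and h(F) = 0. By first-step analysis:
h(D) = 0.2·h(D) + 0.12·h(A) + 0.2·1 + 0.08·0 + 0.4·h(C)
h(A) = 0.16·h(D) + 0.16·h(A) + 0.08·1 + 0.28·0 + 0.32·h(C)
h(C) = 0.28·h(D) + 0.24·h(A) + 0.2·1 + 0.12·0 + 0.16·h(C)
Solving: h(D) = 0.5901, h(A) = 0.4188, h(C) = 0.5545.
Starting from C, the probability is 0.5545.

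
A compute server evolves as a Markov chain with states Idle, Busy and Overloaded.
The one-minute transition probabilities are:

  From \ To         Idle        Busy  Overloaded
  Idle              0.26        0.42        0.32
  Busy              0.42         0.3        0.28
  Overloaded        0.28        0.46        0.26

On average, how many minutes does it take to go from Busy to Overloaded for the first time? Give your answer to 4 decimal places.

3.3958

Let t(s) be the expected number of minutes to first reach Overloaded from state s, with t(Overloaded) = 0. Conditioning on the first minute:
t(Idle) = 1 + 0.26·t(Idle) + 0.42·t(Busy)
t(Busy) = 1 + 0.42·t(Idle) + 0.3·t(Busy)
Solving: t(Idle) = 3.2787, t(Busy) = 3.3958.
Expected minutes from Busy to Overloaded: 3.3958.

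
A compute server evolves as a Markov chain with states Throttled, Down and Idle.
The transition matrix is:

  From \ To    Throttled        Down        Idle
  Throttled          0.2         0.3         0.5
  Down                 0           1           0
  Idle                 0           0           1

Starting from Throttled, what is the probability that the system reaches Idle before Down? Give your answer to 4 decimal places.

Let h(s) be the probability of absorption at Idle starting from transient state s. Then h(Idle) = 1 and h(Down) = 0. By first-step analysis:
h(Throttled) = 0.2·h(Throttled) + 0.3·0 + 0.5·1
Solving: h(Throttled) = 0.6250.
Starting from Throttled, the probability is 0.6250.

0.6250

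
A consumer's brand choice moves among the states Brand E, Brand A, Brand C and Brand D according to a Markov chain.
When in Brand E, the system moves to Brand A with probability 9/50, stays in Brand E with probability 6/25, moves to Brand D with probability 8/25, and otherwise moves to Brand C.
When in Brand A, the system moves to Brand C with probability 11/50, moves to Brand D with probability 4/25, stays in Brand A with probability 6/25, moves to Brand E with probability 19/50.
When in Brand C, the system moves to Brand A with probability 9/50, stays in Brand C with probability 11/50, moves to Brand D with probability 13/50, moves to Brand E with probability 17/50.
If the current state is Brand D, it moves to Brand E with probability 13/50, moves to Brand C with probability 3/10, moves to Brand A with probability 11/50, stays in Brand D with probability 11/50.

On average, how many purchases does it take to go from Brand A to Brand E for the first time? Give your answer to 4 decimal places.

2.8807

Let t(s) be the expected number of purchases to first reach Brand E from state s, with t(Brand E) = 0. Conditioning on the first purchase:
t(Brand A) = 1 + 0.24·t(Brand A) + 0.22·t(Brand C) + 0.16·t(Brand D)
t(Brand C) = 1 + 0.18·t(Brand A) + 0.22·t(Brand C) + 0.26·t(Brand D)
t(Brand D) = 1 + 0.22·t(Brand A) + 0.3·t(Brand C) + 0.22·t(Brand D)
Solving: t(Brand A) = 2.8807, t(Brand C) = 3.0340, t(Brand D) = 3.2615.
Expected purchases from Brand A to Brand E: 2.8807.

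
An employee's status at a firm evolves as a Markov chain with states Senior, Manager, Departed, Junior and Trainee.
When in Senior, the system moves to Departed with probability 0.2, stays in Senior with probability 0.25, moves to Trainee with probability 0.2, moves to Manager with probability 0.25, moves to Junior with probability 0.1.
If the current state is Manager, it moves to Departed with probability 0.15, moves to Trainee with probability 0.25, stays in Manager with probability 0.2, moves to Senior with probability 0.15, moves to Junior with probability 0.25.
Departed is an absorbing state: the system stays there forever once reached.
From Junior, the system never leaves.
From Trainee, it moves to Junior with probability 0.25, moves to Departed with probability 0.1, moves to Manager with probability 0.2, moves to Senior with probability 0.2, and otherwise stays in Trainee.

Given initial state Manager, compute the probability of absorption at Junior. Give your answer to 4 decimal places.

Let h(s) be the probability of absorption at Junior starting from transient state s. Then h(Junior) = 1 and h(Departed) = 0. By first-step analysis:
h(Senior) = 0.25·h(Senior) + 0.25·h(Manager) + 0.2·0 + 0.1·1 + 0.2·h(Trainee)
h(Manager) = 0.15·h(Senior) + 0.2·h(Manager) + 0.15·0 + 0.25·1 + 0.25·h(Trainee)
h(Trainee) = 0.2·h(Senior) + 0.2·h(Manager) + 0.1·0 + 0.25·1 + 0.25·h(Trainee)
Solving: h(Senior) = 0.5017, h(Manager) = 0.6028, h(Trainee) = 0.6279.
Starting from Manager, the probability is 0.6028.

0.6028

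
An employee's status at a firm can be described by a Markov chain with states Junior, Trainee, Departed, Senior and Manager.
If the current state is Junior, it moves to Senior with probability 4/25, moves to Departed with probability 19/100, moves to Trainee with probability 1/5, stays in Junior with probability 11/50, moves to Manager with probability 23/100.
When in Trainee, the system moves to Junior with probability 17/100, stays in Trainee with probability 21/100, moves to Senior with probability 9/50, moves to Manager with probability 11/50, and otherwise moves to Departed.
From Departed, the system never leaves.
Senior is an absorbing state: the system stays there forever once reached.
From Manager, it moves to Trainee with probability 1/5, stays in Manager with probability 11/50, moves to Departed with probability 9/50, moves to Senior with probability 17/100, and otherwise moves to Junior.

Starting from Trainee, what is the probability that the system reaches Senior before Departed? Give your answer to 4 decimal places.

0.4586

Let h(s) be the probability of absorption at Senior starting from transient state s. Then h(Senior) = 1 and h(Departed) = 0. By first-step analysis:
h(Junior) = 0.22·h(Junior) + 0.2·h(Trainee) + 0.19·0 + 0.16·1 + 0.23·h(Manager)
h(Trainee) = 0.17·h(Junior) + 0.21·h(Trainee) + 0.22·0 + 0.18·1 + 0.22·h(Manager)
h(Manager) = 0.23·h(Junior) + 0.2·h(Trainee) + 0.18·0 + 0.17·1 + 0.22·h(Manager)
Solving: h(Junior) = 0.4618, h(Trainee) = 0.4586, h(Manager) = 0.4717.
Starting from Trainee, the probability is 0.4586.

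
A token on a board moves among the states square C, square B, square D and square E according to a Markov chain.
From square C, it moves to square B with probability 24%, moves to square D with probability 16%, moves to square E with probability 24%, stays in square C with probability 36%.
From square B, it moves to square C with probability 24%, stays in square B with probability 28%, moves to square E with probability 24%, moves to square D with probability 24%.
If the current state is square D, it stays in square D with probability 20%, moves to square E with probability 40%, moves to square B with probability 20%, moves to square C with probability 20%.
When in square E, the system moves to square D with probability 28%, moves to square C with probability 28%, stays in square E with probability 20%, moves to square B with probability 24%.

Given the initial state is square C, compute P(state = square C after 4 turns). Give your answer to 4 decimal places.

Propagate the distribution vector 4 turns from square C.
After 0 turns: (1.0000, 0.0000, 0.0000, 0.0000)
After 1 turn: (0.3600, 0.2400, 0.1600, 0.2400)
After 2 turns: (0.2864, 0.2432, 0.2144, 0.2560)
After 3 turns: (0.2760, 0.2412, 0.2188, 0.2641)
After 4 turns: (0.2749, 0.2409, 0.2197, 0.2644)
P(in square C after 4 turns) = 0.2749

0.2749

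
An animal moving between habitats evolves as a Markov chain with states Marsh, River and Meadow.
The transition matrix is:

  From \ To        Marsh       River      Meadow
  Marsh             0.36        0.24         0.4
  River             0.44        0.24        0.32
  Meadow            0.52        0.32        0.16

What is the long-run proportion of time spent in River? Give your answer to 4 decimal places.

0.2644

Let the stationary distribution be π with π = πP and π_1 + π_2 + π_3 = 1.
π_1 = 0.36·π_1 + 0.44·π_2 + 0.52·π_3
π_2 = 0.24·π_1 + 0.24·π_2 + 0.32·π_3
Solving with the normalization constraint gives π = (0.4300, 0.2644, 0.3055).
So the stationary probability of River is 0.2644.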